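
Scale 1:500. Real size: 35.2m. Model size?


Model size = real / scale
= 35.2 / 500
= 0.0704 m

0.0704 m


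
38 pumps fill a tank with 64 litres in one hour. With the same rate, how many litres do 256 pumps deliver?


Direct proportion: y/x = constant
k = 64/38 ≈ 1.6842
y₂ = k × 256 = 64 × 256 / 38 = 16384/38
≈ 431.16

431.16


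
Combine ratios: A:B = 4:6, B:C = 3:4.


Match B: multiply A:B by 3 → 12:18
Multiply B:C by 6 → 18:24
Combined: 12:18:24
GCD = 6
= 2:3:4

2:3:4


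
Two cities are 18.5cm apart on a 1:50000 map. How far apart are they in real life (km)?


Real distance = map distance × scale
= 18.5cm × 50000
= 925000 cm = 9250.0 m
= 9.250 km

9.250 km


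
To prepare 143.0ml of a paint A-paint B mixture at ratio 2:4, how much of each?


Total parts = 2 + 4 = 6
paint A: 143.0 × 2/6 = 47.7ml
paint B: 143.0 × 4/6 = 95.3ml
= 47.7ml and 95.3ml

47.7ml and 95.3ml


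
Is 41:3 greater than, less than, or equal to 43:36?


41/3 = 13.6667
43/36 = 1.1944
13.6667 > 1.1944, so 41:3 is greater
= greater than

greater than


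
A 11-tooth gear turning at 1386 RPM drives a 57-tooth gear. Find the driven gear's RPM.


Gear ratio = 11:57 = 11:57
RPM_B = RPM_A × (teeth_A / teeth_B)
= 1386 × (11/57)
= 267.5 RPM

267.5 RPM


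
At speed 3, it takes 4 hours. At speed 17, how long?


Inverse proportion: x × y = constant
k = 3 × 4 = 12
y₂ = k / 17 = 12 / 17
= 0.71

0.71


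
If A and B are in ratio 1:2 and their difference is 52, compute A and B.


Let A = 1k, B = 2k.
2k - 1k = 52
1k = 52 → k = 52/1 = 52
A = 1×52 = 52, B = 2×52 = 104
= A = 52, B = 104

A = 52, B = 104


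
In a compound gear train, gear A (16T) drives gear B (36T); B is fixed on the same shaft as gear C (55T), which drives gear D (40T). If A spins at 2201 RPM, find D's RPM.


Stage 1: RPM_B = RPM_A × t_A/t_B = 2201 × 16/36 = 35216/36 ≈ 978.22
B and C share a shaft → RPM_C = RPM_B
Stage 2: RPM_D = RPM_C × t_C/t_D = RPM_A × (t_A×t_C)/(t_B×t_D)
Overall ratio = (16×55)/(36×40) = 880/1440
RPM_D = 2201 × 880/1440 = 1936880/1440
≈ 1345.06 RPM

1345.06 RPM


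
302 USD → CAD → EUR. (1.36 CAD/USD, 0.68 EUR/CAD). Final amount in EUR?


Step 1: 302 USD × 1.36 = 410.72 CAD
Step 2: 410.72 CAD × 0.68 = 279.29 EUR
Implied rate USD→EUR = 1.36 × 0.68 = 0.9248
= 279.29 EUR

279.29 EUR


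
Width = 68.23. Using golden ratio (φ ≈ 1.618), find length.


φ = (1 + √5) / 2 ≈ 1.618
Length = width × φ = 68.23 × 1.618 = 110.39614
≈ 110.40

110.40


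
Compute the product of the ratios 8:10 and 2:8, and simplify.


Compound ratio = (8×2) : (10×8)
= 16:80
GCD = 16
= 1:5

1:5


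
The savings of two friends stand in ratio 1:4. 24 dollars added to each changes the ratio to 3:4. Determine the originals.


Let A = 1k, B = 4k.
(1k + 24) / (4k + 24) = 3/4
Cross-multiply: 4(1k + 24) = 3(4k + 24)
4k + 96 = 12k + 72
4k - 12k = 72 - 96
-8k = -24
k = -24/-8 = 3
A = 1×3 = 3, B = 4×3 = 12
= A = 3, B = 12

A = 3, B = 12


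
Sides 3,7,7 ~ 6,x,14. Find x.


Scale factor = 6/3 = 2
Missing side = 7 × 2
= 14.0

14.0


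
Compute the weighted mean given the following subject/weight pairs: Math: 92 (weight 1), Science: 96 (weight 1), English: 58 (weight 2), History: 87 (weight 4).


Numerator = 92×1 + 96×1 + 58×2 + 87×4
= 92 + 96 + 116 + 348
= 652
Total weight = 8
Weighted avg = 652/8
= 81.50

81.50


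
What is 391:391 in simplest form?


GCD(391, 391) = 391
391/391 : 391/391
= 1:1

1:1


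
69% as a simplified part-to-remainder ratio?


69% means 69 parts out of 100; remainder = 31
Part : remainder = 69:31
GCD = 1
= 69:31

69:31


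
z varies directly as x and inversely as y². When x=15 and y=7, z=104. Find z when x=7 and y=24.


z = k·x/y²
Solve for k using the known point: k = z·y²/x = 104×49/15 = 5096/15 ≈ 339.7333
Now evaluate at x=7, y=24:
z = k × 7 / 576 = (5096 × 7) / (15 × 576) = 35672/8640
≈ 4.1287

4.1287


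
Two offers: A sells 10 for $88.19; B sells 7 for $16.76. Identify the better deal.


Deal A: $88.19/10 = $8.8190/unit
Deal B: $16.76/7 = $2.3943/unit
B is cheaper per unit
= Deal B

Deal B


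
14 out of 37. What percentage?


Percentage = (part / whole) × 100
= (14 / 37) × 100
≈ 37.84%

37.84%


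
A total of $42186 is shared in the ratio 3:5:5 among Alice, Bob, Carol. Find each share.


Total parts = 3 + 5 + 5 = 13
Alice: 42186 × 3/13 = 9735.23
Bob: 42186 × 5/13 = 16225.38
Carol: 42186 × 5/13 = 16225.38
= Alice: $9735.23, Bob: $16225.38, Carol: $16225.38

Alice: $9735.23, Bob: $16225.38, Carol: $16225.38


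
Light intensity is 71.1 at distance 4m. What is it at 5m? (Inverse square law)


I₁d₁² = I₂d₂²
I₂ = I₁ × (d₁/d₂)²
= 71.1 × (4/5)²
= 71.1 × 16/25
= 1137.6/25
= 45.5040

45.5040


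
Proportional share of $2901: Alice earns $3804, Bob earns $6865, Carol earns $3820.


Total income = 3804 + 6865 + 3820 = $14489
Alice: $2901 × 3804/14489 = $761.64
Bob: $2901 × 6865/14489 = $1374.52
Carol: $2901 × 3820/14489 = $764.84
= Alice: $761.64, Bob: $1374.52, Carol: $764.84

Alice: $761.64, Bob: $1374.52, Carol: $764.84


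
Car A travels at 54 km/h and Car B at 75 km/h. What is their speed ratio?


Ratio = 54:75
GCD = 3
Simplified = 18:25
Time ratio (same distance) = 25:18
Speed ratio = 18:25

18:25


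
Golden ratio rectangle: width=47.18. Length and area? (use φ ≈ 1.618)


φ = (1 + √5) / 2 ≈ 1.618
Length = width × φ = 47.18 × 1.618 = 76.33724
≈ 76.34
Area = width × length = 47.18 × 76.33724 = 3601.5909832 ≈ 3601.59
= Length: 76.34, Area: 3601.59

Length: 76.34, Area: 3601.59


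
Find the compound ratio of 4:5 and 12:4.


Compound ratio = (4×12) : (5×4)
= 48:20
GCD = 4
= 12:5

12:5


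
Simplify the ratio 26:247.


GCD(26, 247) = 13
26/13 : 247/13
= 2:19

2:19


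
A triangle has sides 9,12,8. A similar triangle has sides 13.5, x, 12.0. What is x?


Scale factor = 13.5/9 = 1.5
Missing side = 12 × 1.5
= 18.0

18.0


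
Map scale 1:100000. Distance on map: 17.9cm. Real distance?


Real distance = map distance × scale
= 17.9cm × 100000
= 1790000 cm = 17900.0 m
= 17.900 km

17.900 km


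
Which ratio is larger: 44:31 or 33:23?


44/31 = 1.4194
33/23 = 1.4348
1.4194 < 1.4348, so 44:31 is less
= 33:23

33:23


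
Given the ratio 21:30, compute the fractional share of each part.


Total parts = 21 + 30 = 51
First part: 21/51 = 7/17
Second part: 30/51 = 10/17
= 7/17 and 10/17

7/17 and 10/17


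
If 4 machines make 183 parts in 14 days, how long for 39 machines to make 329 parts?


Days ∝ work / workers, so d₂ = d₁ × (m₁/m₂) × (w₂/w₁)
Workers factor (inverse): 4/39 ≈ 0.1026
Work factor (direct): 329/183 ≈ 1.7978
d₂ = 14 × 4/39 × 329/183 = (14 × 4 × 329) / (39 × 183) = 18424/7137
≈ 2.58 days

2.58 days


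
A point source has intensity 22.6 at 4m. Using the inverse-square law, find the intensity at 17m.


I₁d₁² = I₂d₂²
I₂ = I₁ × (d₁/d₂)²
= 22.6 × (4/17)²
= 22.6 × 16/289
= 361.6/289
≈ 1.2512

1.2512


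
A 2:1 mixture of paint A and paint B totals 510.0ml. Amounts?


Total parts = 2 + 1 = 3
paint A: 510.0 × 2/3 = 340.0ml
paint B: 510.0 × 1/3 = 170.0ml
= 340.0ml and 170.0ml

340.0ml and 170.0ml


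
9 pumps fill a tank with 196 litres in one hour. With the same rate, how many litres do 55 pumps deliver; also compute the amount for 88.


Direct proportion: y/x = constant
k = 196/9 ≈ 21.7778
y at x=55: k × 55 = 196 × 55 / 9 = 10780/9 ≈ 1197.78
y at x=88: k × 88 = 196 × 88 / 9 = 17248/9 ≈ 1916.44
= 1197.78 and 1916.44

1197.78 and 1916.44


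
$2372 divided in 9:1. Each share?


Total parts = 9 + 1 = 10
Part 1: 2372 × 9/10 = 2134.80
Part 2: 2372 × 1/10 = 237.20
= Part 1: $2134.80, Part 2: $237.20

Part 1: $2134.80, Part 2: $237.20


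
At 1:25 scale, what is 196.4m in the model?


Model size = real / scale
= 196.4 / 25
= 7.8560 m

7.8560 m


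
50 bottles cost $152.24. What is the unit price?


Unit rate = total / quantity
= 152.24 / 50
= $3.04 per unit

$3.04 per unit


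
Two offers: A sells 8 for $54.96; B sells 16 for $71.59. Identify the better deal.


Deal A: $54.96/8 = $6.8700/unit
Deal B: $71.59/16 = $4.4744/unit
B is cheaper per unit
= Deal B

Deal B


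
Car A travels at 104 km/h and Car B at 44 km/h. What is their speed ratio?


Ratio = 104:44
GCD = 4
Simplified = 26:11
Time ratio (same distance) = 11:26
Speed ratio = 26:11

26:11


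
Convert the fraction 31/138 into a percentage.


Percentage = (part / whole) × 100
= (31 / 138) × 100
≈ 22.46%

22.46%


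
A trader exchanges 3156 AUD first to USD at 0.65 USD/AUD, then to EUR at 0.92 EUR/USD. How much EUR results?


Step 1: 3156 AUD × 0.65 = 2051.40 USD
Step 2: 2051.40 USD × 0.92 = 1887.29 EUR
Implied rate AUD→EUR = 0.65 × 0.92 = 0.5980
= 1887.29 EUR

1887.29 EUR


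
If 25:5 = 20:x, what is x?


Cross multiply: 25 × x = 5 × 20
25x = 100
x = 100 / 25
= 4.00

4.00


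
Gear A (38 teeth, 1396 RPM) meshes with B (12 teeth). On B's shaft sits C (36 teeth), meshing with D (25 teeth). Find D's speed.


Stage 1: RPM_B = RPM_A × t_A/t_B = 1396 × 38/12 = 53048/12 ≈ 4420.67
B and C share a shaft → RPM_C = RPM_B
Stage 2: RPM_D = RPM_C × t_C/t_D = RPM_A × (t_A×t_C)/(t_B×t_D)
Overall ratio = (38×36)/(12×25) = 1368/300
RPM_D = 1396 × 1368/300 = 1909728/300
= 6365.76 RPM

6365.76 RPM


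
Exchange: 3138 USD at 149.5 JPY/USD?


Amount × rate = 3138 × 149.5
= 469131.00 JPY

469131.00 JPY


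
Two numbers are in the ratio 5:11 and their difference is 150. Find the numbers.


Let A = 5k, B = 11k.
11k - 5k = 150
6k = 150 → k = 150/6 = 25
A = 5×25 = 125, B = 11×25 = 275
= A = 125, B = 275

A = 125, B = 275


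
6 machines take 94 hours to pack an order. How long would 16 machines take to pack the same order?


Inverse proportion: x × y = constant
k = 6 × 94 = 564
y₂ = k / 16 = 564 / 16
= 35.25

35.25


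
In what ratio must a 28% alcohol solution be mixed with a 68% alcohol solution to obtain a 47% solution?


Let x parts of 28% mix with y parts of 68%.
28x + 68y = 47(x + y)
28x + 68y = 47x + 47y
x(28 - 47) = y(47 - 68)
x/y = (68 - 47)/(47 - 28) = 21/19
Simplify: 21:19
= 21:19

21:19


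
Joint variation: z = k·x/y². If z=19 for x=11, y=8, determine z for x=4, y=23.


z = k·x/y²
Solve for k using the known point: k = z·y²/x = 19×64/11 = 1216/11 ≈ 110.5455
Now evaluate at x=4, y=23:
z = k × 4 / 529 = (1216 × 4) / (11 × 529) = 4864/5819
≈ 0.8359

0.8359


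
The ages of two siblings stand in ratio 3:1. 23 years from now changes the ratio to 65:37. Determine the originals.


Let A = 3k, B = 1k.
(3k + 23) / (1k + 23) = 65/37
Cross-multiply: 37(3k + 23) = 65(1k + 23)
111k + 851 = 65k + 1495
111k - 65k = 1495 - 851
46k = 644
k = 644/46 = 14
A = 3×14 = 42, B = 1×14 = 14
= A = 42, B = 14

A = 42, B = 14


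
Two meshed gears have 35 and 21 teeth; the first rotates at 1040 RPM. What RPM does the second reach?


Gear ratio = 35:21 = 5:3
RPM_B = RPM_A × (teeth_A / teeth_B)
= 1040 × (35/21)
= 1733.3 RPM

1733.3 RPM


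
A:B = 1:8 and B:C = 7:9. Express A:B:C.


Match B: multiply A:B by 7 → 7:56
Multiply B:C by 8 → 56:72
Combined: 7:56:72
GCD = 1
= 7:56:72

7:56:72


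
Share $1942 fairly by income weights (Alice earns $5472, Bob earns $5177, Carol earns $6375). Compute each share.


Total income = 5472 + 5177 + 6375 = $17024
Alice: $1942 × 5472/17024 = $624.21
Bob: $1942 × 5177/17024 = $590.56
Carol: $1942 × 6375/17024 = $727.22
= Alice: $624.21, Bob: $590.56, Carol: $727.22

Alice: $624.21, Bob: $590.56, Carol: $727.22


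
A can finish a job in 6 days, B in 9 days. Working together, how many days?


Rate of A = 1/6 per day
Rate of B = 1/9 per day
Combined rate = 1/6 + 1/9 = 15/54 ≈ 0.2778 per day
Days = 1 / combined rate = 54/15
= 3.60 days

3.60 days


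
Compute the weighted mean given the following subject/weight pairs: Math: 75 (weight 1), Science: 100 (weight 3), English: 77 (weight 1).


Numerator = 75×1 + 100×3 + 77×1
= 75 + 300 + 77
= 452
Total weight = 5
Weighted avg = 452/5
= 90.40

90.40


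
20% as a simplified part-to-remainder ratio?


20% means 20 parts out of 100; remainder = 80
Part : remainder = 20:80
GCD = 20
= 1:4

1:4


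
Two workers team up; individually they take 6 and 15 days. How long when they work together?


Rate of A = 1/6 per day
Rate of B = 1/15 per day
Combined rate = 1/6 + 1/15 = 21/90 ≈ 0.2333 per day
Days = 1 / combined rate = 90/21
≈ 4.29 days

4.29 days


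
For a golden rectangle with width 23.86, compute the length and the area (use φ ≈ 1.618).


φ = (1 + √5) / 2 ≈ 1.618
Length = width × φ = 23.86 × 1.618 = 38.60548
≈ 38.61
Area = width × length = 23.86 × 38.60548 = 921.1267528 ≈ 921.13
= Length: 38.61, Area: 921.13

Length: 38.61, Area: 921.13


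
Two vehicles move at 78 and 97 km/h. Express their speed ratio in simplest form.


Ratio = 78:97
GCD = 1
Simplified = 78:97
Time ratio (same distance) = 97:78
Speed ratio = 78:97

78:97


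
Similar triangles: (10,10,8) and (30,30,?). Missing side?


Scale factor = 30/10 = 3
Missing side = 8 × 3
= 24.0

24.0


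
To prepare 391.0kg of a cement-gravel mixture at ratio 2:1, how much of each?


Total parts = 2 + 1 = 3
cement: 391.0 × 2/3 = 260.7kg
gravel: 391.0 × 1/3 = 130.3kg
= 260.7kg and 130.3kg

260.7kg and 130.3kg


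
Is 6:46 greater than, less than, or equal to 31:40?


6/46 = 0.1304
31/40 = 0.7750
0.1304 < 0.7750, so 6:46 is less
= less than

less than


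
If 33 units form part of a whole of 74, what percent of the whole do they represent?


Percentage = (part / whole) × 100
= (33 / 74) × 100
≈ 44.59%

44.59%


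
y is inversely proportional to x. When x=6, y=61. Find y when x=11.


Inverse proportion: x × y = constant
k = 6 × 61 = 366
y₂ = k / 11 = 366 / 11
= 33.27

33.27


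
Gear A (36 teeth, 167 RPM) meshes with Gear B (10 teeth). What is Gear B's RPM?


Gear ratio = 36:10 = 18:5
RPM_B = RPM_A × (teeth_A / teeth_B)
= 167 × (36/10)
= 601.2 RPM

601.2 RPM


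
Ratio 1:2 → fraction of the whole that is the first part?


Total parts = 1 + 2 = 3
First part: 1/3 = 1/3
= 1/3

1/3


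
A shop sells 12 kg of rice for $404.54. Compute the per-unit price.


Unit rate = total / quantity
= 404.54 / 12
= $33.71 per unit

$33.71 per unit


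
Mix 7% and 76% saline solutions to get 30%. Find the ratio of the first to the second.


Let x parts of 7% mix with y parts of 76%.
7x + 76y = 30(x + y)
7x + 76y = 30x + 30y
x(7 - 30) = y(30 - 76)
x/y = (76 - 30)/(30 - 7) = 46/23
Simplify: 2:1
= 2:1

2:1


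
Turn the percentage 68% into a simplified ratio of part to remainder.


68% means 68 parts out of 100; remainder = 32
Part : remainder = 68:32
GCD = 4
= 17:8

17:8


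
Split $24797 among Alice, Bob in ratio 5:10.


Total parts = 5 + 10 = 15
Alice: 24797 × 5/15 = 8265.67
Bob: 24797 × 10/15 = 16531.33
= Alice: $8265.67, Bob: $16531.33

Alice: $8265.67, Bob: $16531.33


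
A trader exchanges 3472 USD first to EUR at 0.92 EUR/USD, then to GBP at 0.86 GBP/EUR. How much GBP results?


Step 1: 3472 USD × 0.92 = 3194.24 EUR
Step 2: 3194.24 EUR × 0.86 = 2747.05 GBP
Implied rate USD→GBP = 0.92 × 0.86 = 0.7912
= 2747.05 GBP

2747.05 GBP


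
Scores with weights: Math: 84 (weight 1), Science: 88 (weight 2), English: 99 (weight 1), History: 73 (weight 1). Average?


Numerator = 84×1 + 88×2 + 99×1 + 73×1
= 84 + 176 + 99 + 73
= 432
Total weight = 5
Weighted avg = 432/5
= 86.40

86.40


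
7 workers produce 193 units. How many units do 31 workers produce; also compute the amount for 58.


Direct proportion: y/x = constant
k = 193/7 ≈ 27.5714
y at x=31: k × 31 = 193 × 31 / 7 = 5983/7 ≈ 854.71
y at x=58: k × 58 = 193 × 58 / 7 = 11194/7 ≈ 1599.14
= 854.71 and 1599.14

854.71 and 1599.14


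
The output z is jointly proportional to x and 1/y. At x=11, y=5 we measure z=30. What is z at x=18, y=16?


z = k·x/y
Solve for k using the known point: k = z·y/x = 30×5/11 = 150/11 ≈ 13.6364
Now evaluate at x=18, y=16:
z = k × 18 / 16 = (150 × 18) / (11 × 16) = 2700/176
≈ 15.3409

15.3409


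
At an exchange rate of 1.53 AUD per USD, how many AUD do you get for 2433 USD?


Amount × rate = 2433 × 1.53
= 3722.49 AUD

3722.49 AUD


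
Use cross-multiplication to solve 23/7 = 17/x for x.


Cross multiply: 23 × x = 7 × 17
23x = 119
x = 119 / 23
= 5.17

5.17


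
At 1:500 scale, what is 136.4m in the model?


Model size = real / scale
= 136.4 / 500
= 0.2728 m

0.2728 m


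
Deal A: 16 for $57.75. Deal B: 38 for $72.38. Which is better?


Deal A: $57.75/16 = $3.6094/unit
Deal B: $72.38/38 = $1.9047/unit
B is cheaper per unit
= Deal B

Deal B


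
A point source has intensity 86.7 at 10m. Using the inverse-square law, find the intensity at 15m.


I₁d₁² = I₂d₂²
I₂ = I₁ × (d₁/d₂)²
= 86.7 × (10/15)²
= 86.7 × 100/225
= 8670/225
≈ 38.5333

38.5333


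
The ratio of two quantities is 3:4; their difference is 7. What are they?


Let A = 3k, B = 4k.
4k - 3k = 7
1k = 7 → k = 7/1 = 7
A = 3×7 = 21, B = 4×7 = 28
= A = 21, B = 28

A = 21, B = 28


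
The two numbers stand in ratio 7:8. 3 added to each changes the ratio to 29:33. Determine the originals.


Let A = 7k, B = 8k.
(7k + 3) / (8k + 3) = 29/33
Cross-multiply: 33(7k + 3) = 29(8k + 3)
231k + 99 = 232k + 87
231k - 232k = 87 - 99
-1k = -12
k = -12/-1 = 12
A = 7×12 = 84, B = 8×12 = 96
= A = 84, B = 96

A = 84, B = 96


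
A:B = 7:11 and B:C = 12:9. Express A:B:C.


Match B: multiply A:B by 12 → 84:132
Multiply B:C by 11 → 132:99
Combined: 84:132:99
GCD = 3
= 28:44:33

28:44:33


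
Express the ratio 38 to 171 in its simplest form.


GCD(38, 171) = 19
38/19 : 171/19
= 2:9

2:9


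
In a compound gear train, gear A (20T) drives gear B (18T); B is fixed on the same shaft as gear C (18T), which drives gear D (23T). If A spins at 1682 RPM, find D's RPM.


Stage 1: RPM_B = RPM_A × t_A/t_B = 1682 × 20/18 = 33640/18 ≈ 1868.89
B and C share a shaft → RPM_C = RPM_B
Stage 2: RPM_D = RPM_C × t_C/t_D = RPM_A × (t_A×t_C)/(t_B×t_D)
Overall ratio = (20×18)/(18×23) = 360/414
RPM_D = 1682 × 360/414 = 605520/414
≈ 1462.61 RPM

1462.61 RPM


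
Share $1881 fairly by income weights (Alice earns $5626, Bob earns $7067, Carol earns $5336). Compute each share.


Total income = 5626 + 7067 + 5336 = $18029
Alice: $1881 × 5626/18029 = $586.97
Bob: $1881 × 7067/18029 = $737.31
Carol: $1881 × 5336/18029 = $556.72
= Alice: $586.97, Bob: $737.31, Carol: $556.72

Alice: $586.97, Bob: $737.31, Carol: $556.72


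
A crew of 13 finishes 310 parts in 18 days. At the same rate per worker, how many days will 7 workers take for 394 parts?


Days ∝ work / workers, so d₂ = d₁ × (m₁/m₂) × (w₂/w₁)
Workers factor (inverse): 13/7 ≈ 1.8571
Work factor (direct): 394/310 ≈ 1.2710
d₂ = 18 × 13/7 × 394/310 = (18 × 13 × 394) / (7 × 310) = 92196/2170
≈ 42.49 days

42.49 days


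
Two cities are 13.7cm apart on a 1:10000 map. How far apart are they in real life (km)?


Real distance = map distance × scale
= 13.7cm × 10000
= 137000 cm = 1370.0 m
= 1.370 km

1.370 km


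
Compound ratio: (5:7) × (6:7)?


Compound ratio = (5×6) : (7×7)
= 30:49
GCD = 1
= 30:49

30:49


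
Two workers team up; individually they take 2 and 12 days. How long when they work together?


Rate of A = 1/2 per day
Rate of B = 1/12 per day
Combined rate = 1/2 + 1/12 = 14/24 ≈ 0.5833 per day
Days = 1 / combined rate = 24/14
≈ 1.71 days

1.71 days


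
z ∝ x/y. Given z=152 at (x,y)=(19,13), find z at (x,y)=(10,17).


z = k·x/y
Solve for k using the known point: k = z·y/x = 152×13/19 = 1976/19 = 104.0000
Now evaluate at x=10, y=17:
z = k × 10 / 17 = (1976 × 10) / (19 × 17) = 19760/323
≈ 61.1765

61.1765


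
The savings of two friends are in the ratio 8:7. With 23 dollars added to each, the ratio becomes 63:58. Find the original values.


Let A = 8k, B = 7k.
(8k + 23) / (7k + 23) = 63/58
Cross-multiply: 58(8k + 23) = 63(7k + 23)
464k + 1334 = 441k + 1449
464k - 441k = 1449 - 1334
23k = 115
k = 115/23 = 5
A = 8×5 = 40, B = 7×5 = 35
= A = 40, B = 35

A = 40, B = 35


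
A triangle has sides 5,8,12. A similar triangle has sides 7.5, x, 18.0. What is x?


Scale factor = 7.5/5 = 1.5
Missing side = 8 × 1.5
= 12.0

12.0


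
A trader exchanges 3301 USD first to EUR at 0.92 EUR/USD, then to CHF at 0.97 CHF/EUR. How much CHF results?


Step 1: 3301 USD × 0.92 = 3036.92 EUR
Step 2: 3036.92 EUR × 0.97 = 2945.81 CHF
Implied rate USD→CHF = 0.92 × 0.97 = 0.8924
= 2945.81 CHF

2945.81 CHF


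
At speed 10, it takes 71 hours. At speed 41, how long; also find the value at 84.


Inverse proportion: x × y = constant
k = 10 × 71 = 710
At x=41: k/41 = 17.32
At x=84: k/84 = 8.45
= 17.32 and 8.45

17.32 and 8.45


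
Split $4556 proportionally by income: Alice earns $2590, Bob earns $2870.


Total income = 2590 + 2870 = $5460
Alice: $4556 × 2590/5460 = $2161.18
Bob: $4556 × 2870/5460 = $2394.82
= Alice: $2161.18, Bob: $2394.82

Alice: $2161.18, Bob: $2394.82


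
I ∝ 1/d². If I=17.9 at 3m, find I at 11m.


I₁d₁² = I₂d₂²
I₂ = I₁ × (d₁/d₂)²
= 17.9 × (3/11)²
= 17.9 × 9/121
= 161.1/121
≈ 1.3314

1.3314


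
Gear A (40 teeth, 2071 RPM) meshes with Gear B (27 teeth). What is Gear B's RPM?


Gear ratio = 40:27 = 40:27
RPM_B = RPM_A × (teeth_A / teeth_B)
= 2071 × (40/27)
= 3068.1 RPM

3068.1 RPM


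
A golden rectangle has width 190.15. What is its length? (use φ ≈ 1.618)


φ = (1 + √5) / 2 ≈ 1.618
Length = width × φ = 190.15 × 1.618 = 307.6627
≈ 307.66

307.66


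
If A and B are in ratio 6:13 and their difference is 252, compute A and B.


Let A = 6k, B = 13k.
13k - 6k = 252
7k = 252 → k = 252/7 = 36
A = 6×36 = 216, B = 13×36 = 468
= A = 216, B = 468

A = 216, B = 468


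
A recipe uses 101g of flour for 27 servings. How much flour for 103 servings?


Direct proportion: y/x = constant
k = 101/27 ≈ 3.7407
y₂ = k × 103 = 101 × 103 / 27 = 10403/27
≈ 385.30

385.30


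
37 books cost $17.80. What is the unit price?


Unit rate = total / quantity
= 17.80 / 37
= $0.48 per unit

$0.48 per unit


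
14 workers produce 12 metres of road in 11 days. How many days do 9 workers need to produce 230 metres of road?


Days ∝ work / workers, so d₂ = d₁ × (m₁/m₂) × (w₂/w₁)
Workers factor (inverse): 14/9 ≈ 1.5556
Work factor (direct): 230/12 ≈ 19.1667
d₂ = 11 × 14/9 × 230/12 = (11 × 14 × 230) / (9 × 12) = 35420/108
≈ 327.96 days

327.96 days


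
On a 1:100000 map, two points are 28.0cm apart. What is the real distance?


Real distance = map distance × scale
= 28.0cm × 100000
= 2800000 cm = 28000.0 m
= 28.000 km

28.000 km


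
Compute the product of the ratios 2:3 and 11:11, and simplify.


Compound ratio = (2×11) : (3×11)
= 22:33
GCD = 11
= 2:3

2:3


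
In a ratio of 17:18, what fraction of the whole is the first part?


Total parts = 17 + 18 = 35
First part: 17/35 = 17/35
= 17/35

17/35


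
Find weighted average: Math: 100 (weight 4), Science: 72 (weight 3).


Numerator = 100×4 + 72×3
= 400 + 216
= 616
Total weight = 7
Weighted avg = 616/7
= 88.00

88.00


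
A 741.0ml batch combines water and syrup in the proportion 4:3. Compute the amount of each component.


Total parts = 4 + 3 = 7
water: 741.0 × 4/7 = 423.4ml
syrup: 741.0 × 3/7 = 317.6ml
= 423.4ml and 317.6ml

423.4ml and 317.6ml


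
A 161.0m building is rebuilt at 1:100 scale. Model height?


Model size = real / scale
= 161.0 / 100
= 1.6100 m

1.6100 m


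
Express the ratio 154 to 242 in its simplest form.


GCD(154, 242) = 22
154/22 : 242/22
= 7:11

7:11


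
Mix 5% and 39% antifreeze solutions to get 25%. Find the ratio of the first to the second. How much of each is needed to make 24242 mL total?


Let x parts of 5% mix with y parts of 39%.
5x + 39y = 25(x + y)
5x + 39y = 25x + 25y
x(5 - 25) = y(25 - 39)
x/y = (39 - 25)/(25 - 5) = 14/20
Simplify: 7:10
Total parts = 17; one part = 24242/17 = 1426.00 mL
5% solution: 7×1426.00 = 9982.00 mL
39% solution: 10×1426.00 = 14260.00 mL
= ratio 7:10; 9982.00 mL and 14260.00 mL

ratio 7:10; 9982.00 mL and 14260.00 mL


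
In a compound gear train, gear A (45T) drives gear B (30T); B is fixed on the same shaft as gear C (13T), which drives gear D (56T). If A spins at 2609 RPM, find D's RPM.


Stage 1: RPM_B = RPM_A × t_A/t_B = 2609 × 45/30 = 117405/30 = 3913.50
B and C share a shaft → RPM_C = RPM_B
Stage 2: RPM_D = RPM_C × t_C/t_D = RPM_A × (t_A×t_C)/(t_B×t_D)
Overall ratio = (45×13)/(30×56) = 585/1680
RPM_D = 2609 × 585/1680 = 1526265/1680
≈ 908.49 RPM

908.49 RPM


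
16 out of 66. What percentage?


Percentage = (part / whole) × 100
= (16 / 66) × 100
≈ 24.24%

24.24%


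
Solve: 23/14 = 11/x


Cross multiply: 23 × x = 14 × 11
23x = 154
x = 154 / 23
= 6.70

6.70


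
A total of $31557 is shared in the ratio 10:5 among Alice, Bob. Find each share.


Total parts = 10 + 5 = 15
Alice: 31557 × 10/15 = 21038.00
Bob: 31557 × 5/15 = 10519.00
= Alice: $21038.00, Bob: $10519.00

Alice: $21038.00, Bob: $10519.00


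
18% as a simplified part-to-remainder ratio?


18% means 18 parts out of 100; remainder = 82
Part : remainder = 18:82
GCD = 2
= 9:41

9:41


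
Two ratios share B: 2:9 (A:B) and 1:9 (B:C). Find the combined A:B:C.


Match B: multiply A:B by 1 → 2:9
Multiply B:C by 9 → 9:81
Combined: 2:9:81
GCD = 1
= 2:9:81

2:9:81


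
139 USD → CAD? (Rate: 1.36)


Amount × rate = 139 × 1.36
= 189.04 CAD

189.04 CAD


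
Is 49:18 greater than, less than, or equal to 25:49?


49/18 = 2.7222
25/49 = 0.5102
2.7222 > 0.5102, so 49:18 is greater
= greater than

greater than


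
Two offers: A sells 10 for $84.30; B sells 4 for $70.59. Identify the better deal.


Deal A: $84.30/10 = $8.4300/unit
Deal B: $70.59/4 = $17.6475/unit
A is cheaper per unit
= Deal A

Deal A


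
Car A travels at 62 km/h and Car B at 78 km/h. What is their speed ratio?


Ratio = 62:78
GCD = 2
Simplified = 31:39
Time ratio (same distance) = 39:31
Speed ratio = 31:39

31:39


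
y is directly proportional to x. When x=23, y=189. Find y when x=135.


Direct proportion: y/x = constant
k = 189/23 ≈ 8.2174
y₂ = k × 135 = 189 × 135 / 23 = 25515/23
≈ 1109.35

1109.35


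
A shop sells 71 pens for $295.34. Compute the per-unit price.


Unit rate = total / quantity
= 295.34 / 71
= $4.16 per unit

$4.16 per unit


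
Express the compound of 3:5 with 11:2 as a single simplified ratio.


Compound ratio = (3×11) : (5×2)
= 33:10
GCD = 1
= 33:10

33:10


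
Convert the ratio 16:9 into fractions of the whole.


Total parts = 16 + 9 = 25
First part: 16/25 = 16/25
Second part: 9/25 = 9/25
= 16/25 and 9/25

16/25 and 9/25


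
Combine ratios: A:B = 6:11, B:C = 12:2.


Match B: multiply A:B by 12 → 72:132
Multiply B:C by 11 → 132:22
Combined: 72:132:22
GCD = 2
= 36:66:11

36:66:11


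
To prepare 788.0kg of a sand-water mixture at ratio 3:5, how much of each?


Total parts = 3 + 5 = 8
sand: 788.0 × 3/8 = 295.5kg
water: 788.0 × 5/8 = 492.5kg
= 295.5kg and 492.5kg

295.5kg and 492.5kg


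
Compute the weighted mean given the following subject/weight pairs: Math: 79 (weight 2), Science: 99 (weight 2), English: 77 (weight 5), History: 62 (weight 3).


Numerator = 79×2 + 99×2 + 77×5 + 62×3
= 158 + 198 + 385 + 186
= 927
Total weight = 12
Weighted avg = 927/12
= 77.25

77.25


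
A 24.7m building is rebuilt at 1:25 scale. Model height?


Model size = real / scale
= 24.7 / 25
= 0.9880 m

0.9880 m


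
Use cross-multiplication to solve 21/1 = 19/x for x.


Cross multiply: 21 × x = 1 × 19
21x = 19
x = 19 / 21
= 0.90

0.90


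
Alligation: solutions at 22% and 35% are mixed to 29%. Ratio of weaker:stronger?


Let x parts of 22% mix with y parts of 35%.
22x + 35y = 29(x + y)
22x + 35y = 29x + 29y
x(22 - 29) = y(29 - 35)
x/y = (35 - 29)/(29 - 22) = 6/7
Simplify: 6:7
= 6:7

6:7


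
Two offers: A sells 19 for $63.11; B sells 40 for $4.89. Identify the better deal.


Deal A: $63.11/19 = $3.3216/unit
Deal B: $4.89/40 = $0.1223/unit
B is cheaper per unit
= Deal B

Deal B


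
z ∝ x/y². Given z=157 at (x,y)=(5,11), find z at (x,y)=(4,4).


z = k·x/y²
Solve for k using the known point: k = z·y²/x = 157×121/5 = 18997/5 = 3799.4000
Now evaluate at x=4, y=4:
z = k × 4 / 16 = (18997 × 4) / (5 × 16) = 75988/80
= 949.8500

949.8500


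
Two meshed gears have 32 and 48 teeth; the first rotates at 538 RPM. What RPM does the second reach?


Gear ratio = 32:48 = 2:3
RPM_B = RPM_A × (teeth_A / teeth_B)
= 538 × (32/48)
= 358.7 RPM

358.7 RPM


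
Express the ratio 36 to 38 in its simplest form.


GCD(36, 38) = 2
36/2 : 38/2
= 18:19

18:19


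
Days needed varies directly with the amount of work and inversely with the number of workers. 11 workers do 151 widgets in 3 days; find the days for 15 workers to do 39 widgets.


Days ∝ work / workers, so d₂ = d₁ × (m₁/m₂) × (w₂/w₁)
Workers factor (inverse): 11/15 ≈ 0.7333
Work factor (direct): 39/151 ≈ 0.2583
d₂ = 3 × 11/15 × 39/151 = (3 × 11 × 39) / (15 × 151) = 1287/2265
≈ 0.57 days

0.57 days


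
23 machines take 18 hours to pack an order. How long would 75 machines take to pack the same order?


Inverse proportion: x × y = constant
k = 23 × 18 = 414
y₂ = k / 75 = 414 / 75
= 5.52

5.52


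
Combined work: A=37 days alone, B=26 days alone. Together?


Rate of A = 1/37 per day
Rate of B = 1/26 per day
Combined rate = 1/37 + 1/26 = 63/962 ≈ 0.0655 per day
Days = 1 / combined rate = 962/63
≈ 15.27 days

15.27 days


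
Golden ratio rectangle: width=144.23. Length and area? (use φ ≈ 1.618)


φ = (1 + √5) / 2 ≈ 1.618
Length = width × φ = 144.23 × 1.618 = 233.36414
≈ 233.36
Area = width × length = 144.23 × 233.36414 = 33658.1099122 ≈ 33658.11
= Length: 233.36, Area: 33658.11

Length: 233.36, Area: 33658.11


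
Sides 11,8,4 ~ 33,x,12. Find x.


Scale factor = 33/11 = 3
Missing side = 8 × 3
= 24.0

24.0


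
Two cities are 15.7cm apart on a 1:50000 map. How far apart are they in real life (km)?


Real distance = map distance × scale
= 15.7cm × 50000
= 785000 cm = 7850.0 m
= 7.850 km

7.850 km


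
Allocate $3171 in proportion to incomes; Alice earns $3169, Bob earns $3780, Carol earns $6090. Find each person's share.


Total income = 3169 + 3780 + 6090 = $13039
Alice: $3171 × 3169/13039 = $770.68
Bob: $3171 × 3780/13039 = $919.27
Carol: $3171 × 6090/13039 = $1481.05
= Alice: $770.68, Bob: $919.27, Carol: $1481.05

Alice: $770.68, Bob: $919.27, Carol: $1481.05


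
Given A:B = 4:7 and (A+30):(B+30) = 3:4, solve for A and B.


Let A = 4k, B = 7k.
(4k + 30) / (7k + 30) = 3/4
Cross-multiply: 4(4k + 30) = 3(7k + 30)
16k + 120 = 21k + 90
16k - 21k = 90 - 120
-5k = -30
k = -30/-5 = 6
A = 4×6 = 24, B = 7×6 = 42
= A = 24, B = 42

A = 24, B = 42


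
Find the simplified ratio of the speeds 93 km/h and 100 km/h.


Ratio = 93:100
GCD = 1
Simplified = 93:100
Time ratio (same distance) = 100:93
Speed ratio = 93:100

93:100


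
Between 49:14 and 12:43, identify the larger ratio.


49/14 = 3.5000
12/43 = 0.2791
3.5000 > 0.2791, so 49:14 is greater
= 49:14

49:14


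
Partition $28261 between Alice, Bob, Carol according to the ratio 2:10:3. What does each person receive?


Total parts = 2 + 10 + 3 = 15
Alice: 28261 × 2/15 = 3768.13
Bob: 28261 × 10/15 = 18840.67
Carol: 28261 × 3/15 = 5652.20
= Alice: $3768.13, Bob: $18840.67, Carol: $5652.20

Alice: $3768.13, Bob: $18840.67, Carol: $5652.20


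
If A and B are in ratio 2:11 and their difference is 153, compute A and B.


Let A = 2k, B = 11k.
11k - 2k = 153
9k = 153 → k = 153/9 = 17
A = 2×17 = 34, B = 11×17 = 187
= A = 34, B = 187

A = 34, B = 187


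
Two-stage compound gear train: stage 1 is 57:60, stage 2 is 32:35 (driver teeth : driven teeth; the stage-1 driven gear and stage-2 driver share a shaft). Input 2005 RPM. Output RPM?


Stage 1: RPM_B = RPM_A × t_A/t_B = 2005 × 57/60 = 114285/60 = 1904.75
B and C share a shaft → RPM_C = RPM_B
Stage 2: RPM_D = RPM_C × t_C/t_D = RPM_A × (t_A×t_C)/(t_B×t_D)
Overall ratio = (57×32)/(60×35) = 1824/2100
RPM_D = 2005 × 1824/2100 = 3657120/2100
≈ 1741.49 RPM

1741.49 RPM


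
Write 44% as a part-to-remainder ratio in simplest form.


44% means 44 parts out of 100; remainder = 56
Part : remainder = 44:56
GCD = 4
= 11:14

11:14


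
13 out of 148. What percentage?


Percentage = (part / whole) × 100
= (13 / 148) × 100
≈ 8.78%

8.78%


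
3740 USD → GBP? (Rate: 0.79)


Amount × rate = 3740 × 0.79
= 2954.60 GBP

2954.60 GBP


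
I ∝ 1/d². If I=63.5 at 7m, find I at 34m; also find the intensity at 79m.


I₁d₁² = I₂d₂²
I at 34m = 63.5 × (7/34)² = 63.5 × 49/1156 = 3111.5/1156 ≈ 2.6916
I at 79m = 63.5 × (7/79)² = 63.5 × 49/6241 = 3111.5/6241 ≈ 0.4986
= 2.6916 and 0.4986

2.6916 and 0.4986


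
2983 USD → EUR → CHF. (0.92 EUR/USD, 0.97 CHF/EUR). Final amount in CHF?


Step 1: 2983 USD × 0.92 = 2744.36 EUR
Step 2: 2744.36 EUR × 0.97 = 2662.03 CHF
Implied rate USD→CHF = 0.92 × 0.97 = 0.8924
= 2662.03 CHF

2662.03 CHF


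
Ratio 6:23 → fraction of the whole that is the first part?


Total parts = 6 + 23 = 29
First part: 6/29 = 6/29
= 6/29

6/29


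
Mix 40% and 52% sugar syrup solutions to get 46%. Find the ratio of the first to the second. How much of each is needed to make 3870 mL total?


Let x parts of 40% mix with y parts of 52%.
40x + 52y = 46(x + y)
40x + 52y = 46x + 46y
x(40 - 46) = y(46 - 52)
x/y = (52 - 46)/(46 - 40) = 6/6
Simplify: 1:1
Total parts = 2; one part = 3870/2 = 1935.00 mL
40% solution: 1×1935.00 = 1935.00 mL
52% solution: 1×1935.00 = 1935.00 mL
= ratio 1:1; 1935.00 mL and 1935.00 mL

ratio 1:1; 1935.00 mL and 1935.00 mL


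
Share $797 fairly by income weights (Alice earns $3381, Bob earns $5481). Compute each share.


Total income = 3381 + 5481 = $8862
Alice: $797 × 3381/8862 = $304.07
Bob: $797 × 5481/8862 = $492.93
= Alice: $304.07, Bob: $492.93

Alice: $304.07, Bob: $492.93


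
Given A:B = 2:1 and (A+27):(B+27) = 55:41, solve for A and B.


Let A = 2k, B = 1k.
(2k + 27) / (1k + 27) = 55/41
Cross-multiply: 41(2k + 27) = 55(1k + 27)
82k + 1107 = 55k + 1485
82k - 55k = 1485 - 1107
27k = 378
k = 378/27 = 14
A = 2×14 = 28, B = 1×14 = 14
= A = 28, B = 14

A = 28, B = 14


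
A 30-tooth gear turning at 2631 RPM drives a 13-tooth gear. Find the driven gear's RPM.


Gear ratio = 30:13 = 30:13
RPM_B = RPM_A × (teeth_A / teeth_B)
= 2631 × (30/13)
= 6071.5 RPM

6071.5 RPM


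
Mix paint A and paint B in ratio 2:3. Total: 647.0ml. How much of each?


Total parts = 2 + 3 = 5
paint A: 647.0 × 2/5 = 258.8ml
paint B: 647.0 × 3/5 = 388.2ml
= 258.8ml and 388.2ml

258.8ml and 388.2ml


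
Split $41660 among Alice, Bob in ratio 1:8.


Total parts = 1 + 8 = 9
Alice: 41660 × 1/9 = 4628.89
Bob: 41660 × 8/9 = 37031.11
= Alice: $4628.89, Bob: $37031.11

Alice: $4628.89, Bob: $37031.11


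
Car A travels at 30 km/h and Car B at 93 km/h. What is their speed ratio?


Ratio = 30:93
GCD = 3
Simplified = 10:31
Time ratio (same distance) = 31:10
Speed ratio = 10:31

10:31


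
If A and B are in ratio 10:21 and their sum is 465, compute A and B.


Let A = 10k, B = 21k.
10k + 21k = 465
31k = 465 → k = 465/31 = 15
A = 10×15 = 150, B = 21×15 = 315
= A = 150, B = 315

A = 150, B = 315


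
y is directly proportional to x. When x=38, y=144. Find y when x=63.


Direct proportion: y/x = constant
k = 144/38 ≈ 3.7895
y₂ = k × 63 = 144 × 63 / 38 = 9072/38
≈ 238.74

238.74


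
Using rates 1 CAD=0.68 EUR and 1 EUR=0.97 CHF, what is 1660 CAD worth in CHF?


Step 1: 1660 CAD × 0.68 = 1128.80 EUR
Step 2: 1128.80 EUR × 0.97 = 1094.94 CHF
Implied rate CAD→CHF = 0.68 × 0.97 = 0.6596
= 1094.94 CHF

1094.94 CHF


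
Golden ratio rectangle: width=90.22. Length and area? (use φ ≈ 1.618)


φ = (1 + √5) / 2 ≈ 1.618
Length = width × φ = 90.22 × 1.618 = 145.97596
≈ 145.98
Area = width × length = 90.22 × 145.97596 = 13169.9511112 ≈ 13169.95
= Length: 145.98, Area: 13169.95

Length: 145.98, Area: 13169.95


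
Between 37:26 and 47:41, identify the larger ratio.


37/26 = 1.4231
47/41 = 1.1463
1.4231 > 1.1463, so 37:26 is greater
= 37:26

37:26


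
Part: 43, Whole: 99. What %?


Percentage = (part / whole) × 100
= (43 / 99) × 100
≈ 43.43%

43.43%


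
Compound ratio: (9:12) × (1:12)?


Compound ratio = (9×1) : (12×12)
= 9:144
GCD = 9
= 1:16

1:16


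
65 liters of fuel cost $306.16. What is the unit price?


Unit rate = total / quantity
= 306.16 / 65
= $4.71 per unit

$4.71 per unit


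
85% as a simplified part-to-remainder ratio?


85% means 85 parts out of 100; remainder = 15
Part : remainder = 85:15
GCD = 5
= 17:3

17:3


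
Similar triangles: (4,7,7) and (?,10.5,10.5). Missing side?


Scale factor = 10.5/7 = 1.5
Missing side = 4 × 1.5
= 6.0

6.0


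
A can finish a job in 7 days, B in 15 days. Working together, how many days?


Rate of A = 1/7 per day
Rate of B = 1/15 per day
Combined rate = 1/7 + 1/15 = 22/105 ≈ 0.2095 per day
Days = 1 / combined rate = 105/22
≈ 4.77 days

4.77 days


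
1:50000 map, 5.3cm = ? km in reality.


Real distance = map distance × scale
= 5.3cm × 50000
= 265000 cm = 2650.0 m
= 2.650 km

2.650 km


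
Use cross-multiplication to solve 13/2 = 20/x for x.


Cross multiply: 13 × x = 2 × 20
13x = 40
x = 40 / 13
= 3.08

3.08


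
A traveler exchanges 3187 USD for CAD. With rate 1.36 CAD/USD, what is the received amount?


Amount × rate = 3187 × 1.36
= 4334.32 CAD

4334.32 CAD


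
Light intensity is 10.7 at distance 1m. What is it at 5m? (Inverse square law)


I₁d₁² = I₂d₂²
I₂ = I₁ × (d₁/d₂)²
= 10.7 × (1/5)²
= 10.7 × 1/25
= 10.7/25
= 0.4280

0.4280


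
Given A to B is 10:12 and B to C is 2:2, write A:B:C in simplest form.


Match B: multiply A:B by 2 → 20:24
Multiply B:C by 12 → 24:24
Combined: 20:24:24
GCD = 4
= 5:6:6

5:6:6


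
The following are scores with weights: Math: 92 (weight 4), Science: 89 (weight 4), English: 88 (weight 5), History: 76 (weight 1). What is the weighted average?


Numerator = 92×4 + 89×4 + 88×5 + 76×1
= 368 + 356 + 440 + 76
= 1240
Total weight = 14
Weighted avg = 1240/14
= 88.57

88.57


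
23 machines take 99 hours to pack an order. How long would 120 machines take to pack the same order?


Inverse proportion: x × y = constant
k = 23 × 99 = 2277
y₂ = k / 120 = 2277 / 120
= 18.98

18.98


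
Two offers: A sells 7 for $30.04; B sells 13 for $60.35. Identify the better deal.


Deal A: $30.04/7 = $4.2914/unit
Deal B: $60.35/13 = $4.6423/unit
A is cheaper per unit
= Deal A

Deal A


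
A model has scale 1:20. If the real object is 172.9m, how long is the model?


Model size = real / scale
= 172.9 / 20
= 8.6450 m

8.6450 m


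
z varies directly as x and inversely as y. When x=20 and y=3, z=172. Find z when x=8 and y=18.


z = k·x/y
Solve for k using the known point: k = z·y/x = 172×3/20 = 516/20 = 25.8000
Now evaluate at x=8, y=18:
z = k × 8 / 18 = (516 × 8) / (20 × 18) = 4128/360
≈ 11.4667

11.4667
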